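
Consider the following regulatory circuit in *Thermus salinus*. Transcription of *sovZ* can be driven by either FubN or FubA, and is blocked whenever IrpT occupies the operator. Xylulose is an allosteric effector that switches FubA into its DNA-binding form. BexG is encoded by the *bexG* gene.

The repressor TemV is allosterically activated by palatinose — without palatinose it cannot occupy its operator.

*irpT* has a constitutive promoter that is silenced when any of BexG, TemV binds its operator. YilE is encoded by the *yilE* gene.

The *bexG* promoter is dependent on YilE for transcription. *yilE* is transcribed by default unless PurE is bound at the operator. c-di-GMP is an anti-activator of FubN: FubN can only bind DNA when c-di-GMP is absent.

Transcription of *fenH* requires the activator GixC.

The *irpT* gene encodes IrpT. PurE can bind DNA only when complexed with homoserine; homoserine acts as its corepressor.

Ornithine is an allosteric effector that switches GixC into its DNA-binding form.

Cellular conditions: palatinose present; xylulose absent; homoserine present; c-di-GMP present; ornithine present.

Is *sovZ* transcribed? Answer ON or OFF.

OFF

c-di-GMP is present, so FubN is inactive.
Xylulose is absent, so FubA is inactive.
Homoserine is present, so PurE is active.
With repressor PurE bound, *yilE* is not transcribed.
So YilE is not produced.
Required activator YilE is absent, so *bexG* is not transcribed.
So BexG is not produced.
Palatinose is present, so TemV is active.
With repressor TemV bound, *irpT* is not transcribed.
So IrpT is not produced.
No activator is available at the *sovZ* promoter, so *sovZ* is not transcribed.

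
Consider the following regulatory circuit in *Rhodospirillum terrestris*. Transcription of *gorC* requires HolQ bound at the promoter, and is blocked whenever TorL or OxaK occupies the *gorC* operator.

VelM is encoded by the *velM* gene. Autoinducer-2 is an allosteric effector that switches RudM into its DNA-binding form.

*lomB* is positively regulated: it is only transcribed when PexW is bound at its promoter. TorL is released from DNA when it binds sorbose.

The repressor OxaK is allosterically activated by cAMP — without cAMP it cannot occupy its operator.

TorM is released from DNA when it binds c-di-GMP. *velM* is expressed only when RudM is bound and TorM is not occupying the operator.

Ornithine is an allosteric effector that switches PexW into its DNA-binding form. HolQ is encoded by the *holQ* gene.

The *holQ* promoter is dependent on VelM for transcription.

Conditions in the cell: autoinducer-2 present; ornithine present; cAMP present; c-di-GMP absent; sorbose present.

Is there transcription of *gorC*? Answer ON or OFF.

OFF

Autoinducer-2 is present, so RudM is active.
c-di-GMP is absent, so TorM is active.
With repressor TorM bound, *velM* is not transcribed.
So VelM is not produced.
Required activator VelM is absent, so *holQ* is not transcribed.
So HolQ is not produced.
Sorbose is present, so TorL is inactive.
cAMP is present, so OxaK is active.
With repressor OxaK bound, *gorC* is not transcribed.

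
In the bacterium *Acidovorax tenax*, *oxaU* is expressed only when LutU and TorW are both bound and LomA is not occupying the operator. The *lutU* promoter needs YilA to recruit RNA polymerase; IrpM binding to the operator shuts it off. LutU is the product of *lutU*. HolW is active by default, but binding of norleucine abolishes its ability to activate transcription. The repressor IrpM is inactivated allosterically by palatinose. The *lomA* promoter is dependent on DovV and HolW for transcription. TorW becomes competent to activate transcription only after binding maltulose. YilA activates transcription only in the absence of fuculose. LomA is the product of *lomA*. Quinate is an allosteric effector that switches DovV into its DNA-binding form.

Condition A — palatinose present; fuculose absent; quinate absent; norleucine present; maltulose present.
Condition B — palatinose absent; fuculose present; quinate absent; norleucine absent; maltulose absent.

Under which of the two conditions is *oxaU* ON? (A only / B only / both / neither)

Condition A:
Palatinose is present, so IrpM is inactive.
Fuculose is absent, so YilA is active.
No repressor is bound and YilA is active, so *lutU* is transcribed.
So LutU is produced and active.
Quinate is absent, so DovV is inactive.
Norleucine is present, so HolW is inactive.
Required activator DovV is absent, so *lomA* is not transcribed.
So LomA is not produced.
Maltulose is present, so TorW is active.
No repressor is bound and LutU and TorW are active, so *oxaU* is transcribed.
→ *oxaU* is ON in A.
Condition B:
Palatinose is absent, so IrpM is active.
Fuculose is present, so YilA is inactive.
With repressor IrpM bound, *lutU* is not transcribed.
So LutU is not produced.
Quinate is absent, so DovV is inactive.
Norleucine is absent, so HolW is active.
Required activator DovV is absent, so *lomA* is not transcribed.
So LomA is not produced.
Maltulose is absent, so TorW is inactive.
Required activator LutU is absent, so *oxaU* is not transcribed.
→ *oxaU* is OFF in B.

A only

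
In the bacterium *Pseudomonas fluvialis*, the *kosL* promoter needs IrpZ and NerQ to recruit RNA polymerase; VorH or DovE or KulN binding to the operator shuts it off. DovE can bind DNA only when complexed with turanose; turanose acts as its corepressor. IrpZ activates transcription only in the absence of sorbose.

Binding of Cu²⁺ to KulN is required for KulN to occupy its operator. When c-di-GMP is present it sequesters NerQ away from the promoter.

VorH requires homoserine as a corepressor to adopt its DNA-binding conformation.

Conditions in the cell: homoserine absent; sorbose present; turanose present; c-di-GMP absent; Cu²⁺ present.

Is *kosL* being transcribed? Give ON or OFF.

OFF

Sorbose is present, so IrpZ is inactive.
Homoserine is absent, so VorH is inactive.
Turanose is present, so DovE is active.
Cu²⁺ is present, so KulN is active.
c-di-GMP is absent, so NerQ is active.
With repressor DovE bound, *kosL* is not transcribed.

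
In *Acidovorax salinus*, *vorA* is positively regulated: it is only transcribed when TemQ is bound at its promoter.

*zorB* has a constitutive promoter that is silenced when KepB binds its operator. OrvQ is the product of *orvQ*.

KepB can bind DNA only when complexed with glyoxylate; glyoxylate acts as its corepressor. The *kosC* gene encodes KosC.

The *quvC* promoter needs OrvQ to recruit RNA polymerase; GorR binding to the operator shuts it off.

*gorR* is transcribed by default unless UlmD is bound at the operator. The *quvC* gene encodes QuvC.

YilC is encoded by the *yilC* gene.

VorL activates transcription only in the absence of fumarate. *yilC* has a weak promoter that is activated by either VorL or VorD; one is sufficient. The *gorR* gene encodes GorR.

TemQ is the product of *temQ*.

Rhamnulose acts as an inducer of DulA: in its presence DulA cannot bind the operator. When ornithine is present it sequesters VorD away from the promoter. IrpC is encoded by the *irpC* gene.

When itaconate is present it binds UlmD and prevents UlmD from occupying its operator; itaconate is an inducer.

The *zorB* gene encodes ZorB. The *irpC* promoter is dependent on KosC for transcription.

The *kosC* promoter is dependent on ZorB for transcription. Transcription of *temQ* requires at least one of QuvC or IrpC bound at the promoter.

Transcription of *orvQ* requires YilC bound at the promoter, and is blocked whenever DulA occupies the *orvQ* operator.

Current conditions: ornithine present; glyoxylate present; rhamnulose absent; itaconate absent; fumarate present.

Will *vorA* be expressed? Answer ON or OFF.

Fumarate is present, so VorL is inactive.
Ornithine is present, so VorD is inactive.
No activator is available at the *yilC* promoter, so *yilC* is not transcribed.
So YilC is not produced.
Rhamnulose is absent, so DulA is active.
With repressor DulA bound, *orvQ* is not transcribed.
So OrvQ is not produced.
Itaconate is absent, so UlmD is active.
With repressor UlmD bound, *gorR* is not transcribed.
So GorR is not produced.
Required activator OrvQ is absent, so *quvC* is not transcribed.
So QuvC is not produced.
Glyoxylate is present, so KepB is active.
With repressor KepB bound, *zorB* is not transcribed.
So ZorB is not produced.
Required activator ZorB is absent, so *kosC* is not transcribed.
So KosC is not produced.
Required activator KosC is absent, so *irpC* is not transcribed.
So IrpC is not produced.
No activator is available at the *temQ* promoter, so *temQ* is not transcribed.
So TemQ is not produced.
Required activator TemQ is absent, so *vorA* is not transcribed.

OFF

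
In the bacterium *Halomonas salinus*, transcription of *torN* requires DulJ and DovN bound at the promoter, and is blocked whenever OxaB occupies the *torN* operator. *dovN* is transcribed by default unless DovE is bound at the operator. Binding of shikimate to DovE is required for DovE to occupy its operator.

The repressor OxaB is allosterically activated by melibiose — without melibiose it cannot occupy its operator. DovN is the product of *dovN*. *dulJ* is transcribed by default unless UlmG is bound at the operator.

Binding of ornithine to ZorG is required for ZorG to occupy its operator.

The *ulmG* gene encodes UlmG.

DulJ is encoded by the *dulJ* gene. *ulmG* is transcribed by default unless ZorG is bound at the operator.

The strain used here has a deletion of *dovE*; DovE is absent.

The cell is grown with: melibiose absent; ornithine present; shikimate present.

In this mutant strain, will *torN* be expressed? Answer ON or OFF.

ON

Ornithine is present, so ZorG is active.
With repressor ZorG bound, *ulmG* is not transcribed.
So UlmG is not produced.
With no repressor bound, *dulJ* is transcribed.
So DulJ is produced and active.
Melibiose is absent, so OxaB is inactive.
DovE is non-functional in this strain, so it has no effect.
With no repressor bound, *dovN* is transcribed.
So DovN is produced and active.
No repressor is bound and DulJ and DovN are active, so *torN* is transcribed.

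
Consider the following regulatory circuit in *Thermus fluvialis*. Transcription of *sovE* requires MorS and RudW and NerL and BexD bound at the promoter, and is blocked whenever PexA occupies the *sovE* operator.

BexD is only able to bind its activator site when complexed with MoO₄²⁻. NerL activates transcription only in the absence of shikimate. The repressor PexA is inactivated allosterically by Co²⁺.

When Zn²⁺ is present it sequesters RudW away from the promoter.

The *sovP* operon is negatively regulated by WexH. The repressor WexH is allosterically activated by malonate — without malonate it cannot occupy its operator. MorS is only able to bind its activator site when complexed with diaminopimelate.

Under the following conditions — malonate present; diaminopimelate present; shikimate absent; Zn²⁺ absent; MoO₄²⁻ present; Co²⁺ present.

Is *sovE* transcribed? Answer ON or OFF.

ON

Diaminopimelate is present, so MorS is active.
Co²⁺ is present, so PexA is inactive.
Zn²⁺ is absent, so RudW is active.
Shikimate is absent, so NerL is active.
MoO₄²⁻ is present, so BexD is active.
No repressor is bound and MorS and RudW and NerL and BexD are active, so *sovE* is transcribed.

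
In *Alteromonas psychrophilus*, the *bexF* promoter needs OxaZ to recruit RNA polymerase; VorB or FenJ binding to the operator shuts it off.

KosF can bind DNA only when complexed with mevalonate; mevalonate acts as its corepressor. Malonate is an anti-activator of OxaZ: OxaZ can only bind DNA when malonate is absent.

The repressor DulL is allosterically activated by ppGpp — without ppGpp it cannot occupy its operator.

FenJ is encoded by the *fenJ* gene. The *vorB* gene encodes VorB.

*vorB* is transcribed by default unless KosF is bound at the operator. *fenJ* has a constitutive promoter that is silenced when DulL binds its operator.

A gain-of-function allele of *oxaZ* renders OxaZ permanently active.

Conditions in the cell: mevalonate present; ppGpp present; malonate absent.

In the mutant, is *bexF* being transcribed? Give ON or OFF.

Mevalonate is present, so KosF is active.
With repressor KosF bound, *vorB* is not transcribed.
So VorB is not produced.
ppGpp is present, so DulL is active.
With repressor DulL bound, *fenJ* is not transcribed.
So FenJ is not produced.
OxaZ is constitutively active in this strain.
No repressor is bound and OxaZ is active, so *bexF* is transcribed.

ON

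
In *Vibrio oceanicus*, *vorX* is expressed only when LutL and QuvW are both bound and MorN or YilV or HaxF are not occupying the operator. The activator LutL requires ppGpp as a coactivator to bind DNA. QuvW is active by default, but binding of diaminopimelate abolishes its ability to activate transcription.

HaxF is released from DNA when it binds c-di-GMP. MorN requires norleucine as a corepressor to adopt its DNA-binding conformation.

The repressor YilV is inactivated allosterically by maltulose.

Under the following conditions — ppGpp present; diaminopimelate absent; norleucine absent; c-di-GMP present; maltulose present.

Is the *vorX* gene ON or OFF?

Norleucine is absent, so MorN is inactive.
Maltulose is present, so YilV is inactive.
c-di-GMP is present, so HaxF is inactive.
ppGpp is present, so LutL is active.
Diaminopimelate is absent, so QuvW is active.
No repressor is bound and LutL and QuvW are active, so *vorX* is transcribed.

ON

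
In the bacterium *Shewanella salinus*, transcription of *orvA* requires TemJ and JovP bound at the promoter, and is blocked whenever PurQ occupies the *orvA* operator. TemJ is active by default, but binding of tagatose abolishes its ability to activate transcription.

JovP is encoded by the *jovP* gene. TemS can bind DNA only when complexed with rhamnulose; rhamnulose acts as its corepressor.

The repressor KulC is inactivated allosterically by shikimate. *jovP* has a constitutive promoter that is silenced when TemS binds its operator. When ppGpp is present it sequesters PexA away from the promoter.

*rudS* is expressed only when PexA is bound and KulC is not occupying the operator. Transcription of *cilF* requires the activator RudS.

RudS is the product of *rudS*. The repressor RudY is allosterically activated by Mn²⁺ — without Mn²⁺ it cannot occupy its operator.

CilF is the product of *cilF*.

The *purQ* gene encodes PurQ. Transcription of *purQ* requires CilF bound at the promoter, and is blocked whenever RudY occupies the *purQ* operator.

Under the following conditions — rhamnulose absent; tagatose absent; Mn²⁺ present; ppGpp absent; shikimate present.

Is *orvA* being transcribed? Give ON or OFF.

Tagatose is absent, so TemJ is active.
ppGpp is absent, so PexA is active.
Shikimate is present, so KulC is inactive.
No repressor is bound and PexA is active, so *rudS* is transcribed.
So RudS is produced and active.
No repressor is bound and RudS is active, so *cilF* is transcribed.
So CilF is produced and active.
Mn²⁺ is present, so RudY is active.
With repressor RudY bound, *purQ* is not transcribed.
So PurQ is not produced.
Rhamnulose is absent, so TemS is inactive.
With no repressor bound, *jovP* is transcribed.
So JovP is produced and active.
No repressor is bound and TemJ and JovP are active, so *orvA* is transcribed.

ON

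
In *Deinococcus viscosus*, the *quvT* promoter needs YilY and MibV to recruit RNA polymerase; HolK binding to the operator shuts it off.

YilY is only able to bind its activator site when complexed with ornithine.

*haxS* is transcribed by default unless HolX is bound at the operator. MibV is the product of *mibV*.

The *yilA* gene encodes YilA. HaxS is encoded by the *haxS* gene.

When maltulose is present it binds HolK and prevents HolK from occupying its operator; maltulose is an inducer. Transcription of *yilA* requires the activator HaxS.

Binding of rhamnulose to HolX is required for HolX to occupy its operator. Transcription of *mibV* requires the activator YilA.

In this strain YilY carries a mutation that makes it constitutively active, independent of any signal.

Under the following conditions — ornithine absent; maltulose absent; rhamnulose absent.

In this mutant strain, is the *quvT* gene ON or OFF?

YilY is constitutively active in this strain.
Maltulose is absent, so HolK is active.
Rhamnulose is absent, so HolX is inactive.
With no repressor bound, *haxS* is transcribed.
So HaxS is produced and active.
No repressor is bound and HaxS is active, so *yilA* is transcribed.
So YilA is produced and active.
No repressor is bound and YilA is active, so *mibV* is transcribed.
So MibV is produced and active.
With repressor HolK bound, *quvT* is not transcribed.

OFF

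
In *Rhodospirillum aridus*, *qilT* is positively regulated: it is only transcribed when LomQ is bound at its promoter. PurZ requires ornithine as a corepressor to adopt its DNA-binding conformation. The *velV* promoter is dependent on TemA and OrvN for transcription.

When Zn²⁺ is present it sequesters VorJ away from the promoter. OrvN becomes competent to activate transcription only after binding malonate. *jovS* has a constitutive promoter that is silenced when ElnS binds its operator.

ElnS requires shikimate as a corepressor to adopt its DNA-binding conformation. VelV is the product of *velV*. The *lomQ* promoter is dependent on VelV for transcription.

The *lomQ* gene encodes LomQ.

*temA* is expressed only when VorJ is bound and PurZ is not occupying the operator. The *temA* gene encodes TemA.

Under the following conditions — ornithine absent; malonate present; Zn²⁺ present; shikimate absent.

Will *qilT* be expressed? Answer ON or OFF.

Zn²⁺ is present, so VorJ is inactive.
Ornithine is absent, so PurZ is inactive.
Required activator VorJ is absent, so *temA* is not transcribed.
So TemA is not produced.
Malonate is present, so OrvN is active.
Required activator TemA is absent, so *velV* is not transcribed.
So VelV is not produced.
Required activator VelV is absent, so *lomQ* is not transcribed.
So LomQ is not produced.
Required activator LomQ is absent, so *qilT* is not transcribed.

OFF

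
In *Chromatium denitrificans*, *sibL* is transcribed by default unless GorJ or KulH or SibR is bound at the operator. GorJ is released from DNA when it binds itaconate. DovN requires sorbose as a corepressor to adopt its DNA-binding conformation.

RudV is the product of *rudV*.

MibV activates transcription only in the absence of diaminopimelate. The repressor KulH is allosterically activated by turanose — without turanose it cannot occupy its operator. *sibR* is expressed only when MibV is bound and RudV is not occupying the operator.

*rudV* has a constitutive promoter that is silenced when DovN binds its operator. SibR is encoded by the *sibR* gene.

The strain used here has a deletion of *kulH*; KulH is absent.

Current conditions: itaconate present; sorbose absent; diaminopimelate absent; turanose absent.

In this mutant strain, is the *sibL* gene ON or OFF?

Itaconate is present, so GorJ is inactive.
KulH is non-functional in this strain, so it has no effect.
Sorbose is absent, so DovN is inactive.
With no repressor bound, *rudV* is transcribed.
So RudV is produced and active.
Diaminopimelate is absent, so MibV is active.
With repressor RudV bound, *sibR* is not transcribed.
So SibR is not produced.
With no repressor bound, *sibL* is transcribed.

ON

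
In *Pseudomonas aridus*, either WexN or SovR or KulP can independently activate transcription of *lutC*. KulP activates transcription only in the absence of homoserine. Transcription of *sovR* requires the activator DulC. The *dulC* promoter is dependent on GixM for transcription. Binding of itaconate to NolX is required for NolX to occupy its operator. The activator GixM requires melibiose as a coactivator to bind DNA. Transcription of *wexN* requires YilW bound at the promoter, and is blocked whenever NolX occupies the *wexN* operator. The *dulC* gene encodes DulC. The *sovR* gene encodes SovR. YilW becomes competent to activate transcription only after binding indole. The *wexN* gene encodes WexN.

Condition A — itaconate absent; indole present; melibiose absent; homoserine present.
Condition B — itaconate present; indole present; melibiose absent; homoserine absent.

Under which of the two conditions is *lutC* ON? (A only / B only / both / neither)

both

Condition A:
Itaconate is absent, so NolX is inactive.
Indole is present, so YilW is active.
No repressor is bound and YilW is active, so *wexN* is transcribed.
So WexN is produced and active.
Melibiose is absent, so GixM is inactive.
Required activator GixM is absent, so *dulC* is not transcribed.
So DulC is not produced.
Required activator DulC is absent, so *sovR* is not transcribed.
So SovR is not produced.
Homoserine is present, so KulP is inactive.
Activator WexN is present, so *lutC* is transcribed.
→ *lutC* is ON in A.
Condition B:
Itaconate is present, so NolX is active.
Indole is present, so YilW is active.
With repressor NolX bound, *wexN* is not transcribed.
So WexN is not produced.
Melibiose is absent, so GixM is inactive.
Required activator GixM is absent, so *dulC* is not transcribed.
So DulC is not produced.
Required activator DulC is absent, so *sovR* is not transcribed.
So SovR is not produced.
Homoserine is absent, so KulP is active.
Activator KulP is present, so *lutC* is transcribed.
→ *lutC* is ON in B.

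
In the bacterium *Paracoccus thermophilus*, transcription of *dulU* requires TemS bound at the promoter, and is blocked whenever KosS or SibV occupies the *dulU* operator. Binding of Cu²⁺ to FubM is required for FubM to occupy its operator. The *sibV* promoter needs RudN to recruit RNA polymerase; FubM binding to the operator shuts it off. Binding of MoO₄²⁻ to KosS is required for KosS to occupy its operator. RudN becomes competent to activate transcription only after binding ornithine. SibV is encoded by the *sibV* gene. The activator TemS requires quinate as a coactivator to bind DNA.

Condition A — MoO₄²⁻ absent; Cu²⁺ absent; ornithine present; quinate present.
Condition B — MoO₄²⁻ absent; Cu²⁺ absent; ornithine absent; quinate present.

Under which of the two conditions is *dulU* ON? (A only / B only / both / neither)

B only

Condition A:
MoO₄²⁻ is absent, so KosS is inactive.
Cu²⁺ is absent, so FubM is inactive.
Ornithine is present, so RudN is active.
No repressor is bound and RudN is active, so *sibV* is transcribed.
So SibV is produced and active.
Quinate is present, so TemS is active.
With repressor SibV bound, *dulU* is not transcribed.
→ *dulU* is OFF in A.
Condition B:
MoO₄²⁻ is absent, so KosS is inactive.
Cu²⁺ is absent, so FubM is inactive.
Ornithine is absent, so RudN is inactive.
Required activator RudN is absent, so *sibV* is not transcribed.
So SibV is not produced.
Quinate is present, so TemS is active.
No repressor is bound and TemS is active, so *dulU* is transcribed.
→ *dulU* is ON in B.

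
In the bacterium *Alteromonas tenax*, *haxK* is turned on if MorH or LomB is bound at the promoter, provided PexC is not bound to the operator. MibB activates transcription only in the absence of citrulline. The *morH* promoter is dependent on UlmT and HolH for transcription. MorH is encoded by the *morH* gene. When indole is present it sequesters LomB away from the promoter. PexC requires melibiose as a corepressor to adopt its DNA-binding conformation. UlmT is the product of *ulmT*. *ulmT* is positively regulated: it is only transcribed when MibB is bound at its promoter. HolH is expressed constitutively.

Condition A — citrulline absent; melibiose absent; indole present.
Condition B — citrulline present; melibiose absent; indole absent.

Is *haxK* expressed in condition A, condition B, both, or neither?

both

Condition A:
Citrulline is absent, so MibB is active.
No repressor is bound and MibB is active, so *ulmT* is transcribed.
So UlmT is produced and active.
HolH is produced constitutively and is active.
No repressor is bound and UlmT and HolH are active, so *morH* is transcribed.
So MorH is produced and active.
Melibiose is absent, so PexC is inactive.
Indole is present, so LomB is inactive.
Activator MorH is present, so *haxK* is transcribed.
→ *haxK* is ON in A.
Condition B:
Citrulline is present, so MibB is inactive.
Required activator MibB is absent, so *ulmT* is not transcribed.
So UlmT is not produced.
HolH is produced constitutively and is active.
Required activator UlmT is absent, so *morH* is not transcribed.
So MorH is not produced.
Melibiose is absent, so PexC is inactive.
Indole is absent, so LomB is active.
Activator LomB is present, so *haxK* is transcribed.
→ *haxK* is ON in B.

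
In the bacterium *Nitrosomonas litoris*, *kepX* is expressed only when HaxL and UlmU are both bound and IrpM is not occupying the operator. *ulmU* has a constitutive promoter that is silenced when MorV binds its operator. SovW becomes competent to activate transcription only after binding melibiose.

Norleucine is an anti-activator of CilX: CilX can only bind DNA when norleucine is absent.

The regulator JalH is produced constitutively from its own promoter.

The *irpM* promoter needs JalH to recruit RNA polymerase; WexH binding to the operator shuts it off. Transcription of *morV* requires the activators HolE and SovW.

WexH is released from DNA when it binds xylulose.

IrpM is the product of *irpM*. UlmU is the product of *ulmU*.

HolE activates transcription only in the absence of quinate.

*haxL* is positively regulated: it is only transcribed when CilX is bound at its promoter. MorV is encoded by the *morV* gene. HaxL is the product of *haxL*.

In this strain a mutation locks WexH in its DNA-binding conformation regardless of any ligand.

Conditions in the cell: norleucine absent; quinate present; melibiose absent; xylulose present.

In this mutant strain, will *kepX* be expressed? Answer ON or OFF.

ON

WexH is constitutively active in this strain.
JalH is produced constitutively and is active.
With repressor WexH bound, *irpM* is not transcribed.
So IrpM is not produced.
Norleucine is absent, so CilX is active.
No repressor is bound and CilX is active, so *haxL* is transcribed.
So HaxL is produced and active.
Quinate is present, so HolE is inactive.
Melibiose is absent, so SovW is inactive.
Required activator HolE is absent, so *morV* is not transcribed.
So MorV is not produced.
With no repressor bound, *ulmU* is transcribed.
So UlmU is produced and active.
No repressor is bound and HaxL and UlmU are active, so *kepX* is transcribed.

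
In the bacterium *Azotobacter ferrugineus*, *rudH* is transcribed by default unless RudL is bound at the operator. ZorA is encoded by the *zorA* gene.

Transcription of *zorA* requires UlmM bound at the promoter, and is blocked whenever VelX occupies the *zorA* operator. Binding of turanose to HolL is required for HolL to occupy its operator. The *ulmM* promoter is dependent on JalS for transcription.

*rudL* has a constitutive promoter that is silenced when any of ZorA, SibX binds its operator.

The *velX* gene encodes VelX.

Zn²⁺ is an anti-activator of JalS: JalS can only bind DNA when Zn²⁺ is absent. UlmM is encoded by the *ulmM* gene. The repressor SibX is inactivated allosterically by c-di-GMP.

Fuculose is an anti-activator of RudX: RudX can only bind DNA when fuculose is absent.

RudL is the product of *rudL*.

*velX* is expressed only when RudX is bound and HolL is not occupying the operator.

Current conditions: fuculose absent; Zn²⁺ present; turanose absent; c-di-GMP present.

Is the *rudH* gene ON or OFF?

Zn²⁺ is present, so JalS is inactive.
Required activator JalS is absent, so *ulmM* is not transcribed.
So UlmM is not produced.
Turanose is absent, so HolL is inactive.
Fuculose is absent, so RudX is active.
No repressor is bound and RudX is active, so *velX* is transcribed.
So VelX is produced and active.
With repressor VelX bound, *zorA* is not transcribed.
So ZorA is not produced.
c-di-GMP is present, so SibX is inactive.
With no repressor bound, *rudL* is transcribed.
So RudL is produced and active.
With repressor RudL bound, *rudH* is not transcribed.

OFF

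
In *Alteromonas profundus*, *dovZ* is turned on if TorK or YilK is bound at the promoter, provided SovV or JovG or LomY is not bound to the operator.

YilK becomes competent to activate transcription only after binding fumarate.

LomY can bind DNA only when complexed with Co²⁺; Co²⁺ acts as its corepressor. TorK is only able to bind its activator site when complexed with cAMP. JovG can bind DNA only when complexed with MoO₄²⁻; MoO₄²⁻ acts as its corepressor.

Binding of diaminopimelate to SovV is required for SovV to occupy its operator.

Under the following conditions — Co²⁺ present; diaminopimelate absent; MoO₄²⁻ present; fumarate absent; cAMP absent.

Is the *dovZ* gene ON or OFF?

Diaminopimelate is absent, so SovV is inactive.
MoO₄²⁻ is present, so JovG is active.
cAMP is absent, so TorK is inactive.
Co²⁺ is present, so LomY is active.
Fumarate is absent, so YilK is inactive.
With repressor JovG bound, *dovZ* is not transcribed.

OFF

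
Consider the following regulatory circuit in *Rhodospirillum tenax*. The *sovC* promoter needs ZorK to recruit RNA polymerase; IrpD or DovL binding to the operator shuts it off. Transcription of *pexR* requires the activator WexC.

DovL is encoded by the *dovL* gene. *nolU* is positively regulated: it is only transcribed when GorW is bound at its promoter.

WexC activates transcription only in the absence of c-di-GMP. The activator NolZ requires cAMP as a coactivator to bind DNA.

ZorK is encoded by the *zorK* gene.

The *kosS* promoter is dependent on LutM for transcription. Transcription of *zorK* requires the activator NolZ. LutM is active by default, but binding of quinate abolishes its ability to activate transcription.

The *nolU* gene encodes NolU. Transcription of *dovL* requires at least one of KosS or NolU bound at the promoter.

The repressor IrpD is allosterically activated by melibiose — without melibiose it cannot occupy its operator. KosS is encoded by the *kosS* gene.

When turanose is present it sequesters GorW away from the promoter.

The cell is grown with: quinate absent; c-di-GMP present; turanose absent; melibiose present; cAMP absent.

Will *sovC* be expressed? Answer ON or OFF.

cAMP is absent, so NolZ is inactive.
Required activator NolZ is absent, so *zorK* is not transcribed.
So ZorK is not produced.
Melibiose is present, so IrpD is active.
Quinate is absent, so LutM is active.
No repressor is bound and LutM is active, so *kosS* is transcribed.
So KosS is produced and active.
Turanose is absent, so GorW is active.
No repressor is bound and GorW is active, so *nolU* is transcribed.
So NolU is produced and active.
Activator KosS is present, so *dovL* is transcribed.
So DovL is produced and active.
With repressor IrpD bound, *sovC* is not transcribed.

OFF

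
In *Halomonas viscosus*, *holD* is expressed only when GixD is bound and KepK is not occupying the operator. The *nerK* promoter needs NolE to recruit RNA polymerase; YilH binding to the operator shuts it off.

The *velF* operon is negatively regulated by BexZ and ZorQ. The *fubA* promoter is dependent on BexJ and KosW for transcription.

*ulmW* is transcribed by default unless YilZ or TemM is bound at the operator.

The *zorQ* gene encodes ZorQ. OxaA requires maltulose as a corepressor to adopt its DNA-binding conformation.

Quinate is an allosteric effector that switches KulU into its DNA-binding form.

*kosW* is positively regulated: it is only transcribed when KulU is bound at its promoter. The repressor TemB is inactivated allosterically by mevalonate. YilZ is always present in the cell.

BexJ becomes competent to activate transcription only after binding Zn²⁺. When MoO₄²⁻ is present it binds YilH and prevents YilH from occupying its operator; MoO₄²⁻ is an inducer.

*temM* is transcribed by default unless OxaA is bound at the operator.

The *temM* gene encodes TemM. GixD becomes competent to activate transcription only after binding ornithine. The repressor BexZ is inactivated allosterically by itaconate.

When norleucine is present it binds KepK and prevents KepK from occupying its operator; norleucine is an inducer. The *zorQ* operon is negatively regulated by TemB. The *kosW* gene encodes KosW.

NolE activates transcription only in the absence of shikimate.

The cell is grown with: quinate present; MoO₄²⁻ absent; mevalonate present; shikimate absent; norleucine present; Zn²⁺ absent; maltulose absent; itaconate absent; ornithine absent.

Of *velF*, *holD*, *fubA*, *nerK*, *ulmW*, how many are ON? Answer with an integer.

0

Itaconate is absent, so BexZ is active.
Mevalonate is present, so TemB is inactive.
With no repressor bound, *zorQ* is transcribed.
So ZorQ is produced and active.
With repressor BexZ bound, *velF* is not transcribed.
→ *velF* is OFF.
Ornithine is absent, so GixD is inactive.
Norleucine is present, so KepK is inactive.
Required activator GixD is absent, so *holD* is not transcribed.
→ *holD* is OFF.
Zn²⁺ is absent, so BexJ is inactive.
Quinate is present, so KulU is active.
No repressor is bound and KulU is active, so *kosW* is transcribed.
So KosW is produced and active.
Required activator BexJ is absent, so *fubA* is not transcribed.
→ *fubA* is OFF.
MoO₄²⁻ is absent, so YilH is active.
Shikimate is absent, so NolE is active.
With repressor YilH bound, *nerK* is not transcribed.
→ *nerK* is OFF.
YilZ is produced constitutively and is active.
Maltulose is absent, so OxaA is inactive.
With no repressor bound, *temM* is transcribed.
So TemM is produced and active.
With repressor YilZ bound, *ulmW* is not transcribed.
→ *ulmW* is OFF.
0 of the 5 genes are transcribed.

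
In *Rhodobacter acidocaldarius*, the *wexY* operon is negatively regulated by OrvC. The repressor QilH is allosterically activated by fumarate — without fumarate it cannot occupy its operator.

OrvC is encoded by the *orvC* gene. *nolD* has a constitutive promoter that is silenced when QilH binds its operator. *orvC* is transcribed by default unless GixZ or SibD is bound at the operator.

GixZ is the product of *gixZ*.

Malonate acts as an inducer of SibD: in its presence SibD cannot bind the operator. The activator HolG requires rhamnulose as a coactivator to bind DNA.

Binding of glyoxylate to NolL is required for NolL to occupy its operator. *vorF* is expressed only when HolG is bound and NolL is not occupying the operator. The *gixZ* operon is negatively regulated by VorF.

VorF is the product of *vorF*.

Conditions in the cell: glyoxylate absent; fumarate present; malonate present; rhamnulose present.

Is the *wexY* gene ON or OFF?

Rhamnulose is present, so HolG is active.
Glyoxylate is absent, so NolL is inactive.
No repressor is bound and HolG is active, so *vorF* is transcribed.
So VorF is produced and active.
With repressor VorF bound, *gixZ* is not transcribed.
So GixZ is not produced.
Malonate is present, so SibD is inactive.
With no repressor bound, *orvC* is transcribed.
So OrvC is produced and active.
With repressor OrvC bound, *wexY* is not transcribed.

OFF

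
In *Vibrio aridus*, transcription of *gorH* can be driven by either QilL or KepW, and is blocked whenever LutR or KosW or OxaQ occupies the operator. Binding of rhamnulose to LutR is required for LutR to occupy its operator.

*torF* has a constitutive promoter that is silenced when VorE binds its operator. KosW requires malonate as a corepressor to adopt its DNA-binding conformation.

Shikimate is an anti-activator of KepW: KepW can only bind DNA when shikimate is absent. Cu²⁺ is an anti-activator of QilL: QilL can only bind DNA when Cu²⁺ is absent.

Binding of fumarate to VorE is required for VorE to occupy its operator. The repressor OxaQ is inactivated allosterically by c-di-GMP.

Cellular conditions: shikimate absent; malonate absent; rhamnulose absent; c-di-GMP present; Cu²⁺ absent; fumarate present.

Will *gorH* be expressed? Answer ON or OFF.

Cu²⁺ is absent, so QilL is active.
Rhamnulose is absent, so LutR is inactive.
Malonate is absent, so KosW is inactive.
Shikimate is absent, so KepW is active.
c-di-GMP is present, so OxaQ is inactive.
Activator QilL is present, so *gorH* is transcribed.

ON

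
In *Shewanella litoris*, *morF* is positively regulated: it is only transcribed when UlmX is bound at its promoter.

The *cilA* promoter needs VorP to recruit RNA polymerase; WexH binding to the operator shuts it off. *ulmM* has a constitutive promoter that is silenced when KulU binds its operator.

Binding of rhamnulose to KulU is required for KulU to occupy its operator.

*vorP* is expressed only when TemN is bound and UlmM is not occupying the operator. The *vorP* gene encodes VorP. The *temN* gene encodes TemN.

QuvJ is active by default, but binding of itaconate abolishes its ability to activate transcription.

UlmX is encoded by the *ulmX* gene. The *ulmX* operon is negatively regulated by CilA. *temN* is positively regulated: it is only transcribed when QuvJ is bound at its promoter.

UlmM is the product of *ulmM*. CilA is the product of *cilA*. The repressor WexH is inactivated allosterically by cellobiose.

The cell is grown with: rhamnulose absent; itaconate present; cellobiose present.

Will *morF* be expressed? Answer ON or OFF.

ON

Itaconate is present, so QuvJ is inactive.
Required activator QuvJ is absent, so *temN* is not transcribed.
So TemN is not produced.
Rhamnulose is absent, so KulU is inactive.
With no repressor bound, *ulmM* is transcribed.
So UlmM is produced and active.
With repressor UlmM bound, *vorP* is not transcribed.
So VorP is not produced.
Cellobiose is present, so WexH is inactive.
Required activator VorP is absent, so *cilA* is not transcribed.
So CilA is not produced.
With no repressor bound, *ulmX* is transcribed.
So UlmX is produced and active.
No repressor is bound and UlmX is active, so *morF* is transcribed.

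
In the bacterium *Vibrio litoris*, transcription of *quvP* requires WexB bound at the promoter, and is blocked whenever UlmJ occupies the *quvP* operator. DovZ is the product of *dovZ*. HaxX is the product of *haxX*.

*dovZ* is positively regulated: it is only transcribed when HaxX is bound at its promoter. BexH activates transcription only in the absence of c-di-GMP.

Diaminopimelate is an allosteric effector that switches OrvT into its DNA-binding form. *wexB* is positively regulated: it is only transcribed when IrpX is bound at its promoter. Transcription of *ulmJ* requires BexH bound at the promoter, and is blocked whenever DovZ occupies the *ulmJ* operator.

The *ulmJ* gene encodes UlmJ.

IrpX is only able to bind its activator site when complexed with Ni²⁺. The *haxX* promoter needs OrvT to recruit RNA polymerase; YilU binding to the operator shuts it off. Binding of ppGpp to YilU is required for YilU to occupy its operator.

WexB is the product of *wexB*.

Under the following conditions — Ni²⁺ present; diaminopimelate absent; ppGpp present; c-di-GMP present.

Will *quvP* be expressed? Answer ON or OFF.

ON

c-di-GMP is present, so BexH is inactive.
Diaminopimelate is absent, so OrvT is inactive.
ppGpp is present, so YilU is active.
With repressor YilU bound, *haxX* is not transcribed.
So HaxX is not produced.
Required activator HaxX is absent, so *dovZ* is not transcribed.
So DovZ is not produced.
Required activator BexH is absent, so *ulmJ* is not transcribed.
So UlmJ is not produced.
Ni²⁺ is present, so IrpX is active.
No repressor is bound and IrpX is active, so *wexB* is transcribed.
So WexB is produced and active.
No repressor is bound and WexB is active, so *quvP* is transcribed.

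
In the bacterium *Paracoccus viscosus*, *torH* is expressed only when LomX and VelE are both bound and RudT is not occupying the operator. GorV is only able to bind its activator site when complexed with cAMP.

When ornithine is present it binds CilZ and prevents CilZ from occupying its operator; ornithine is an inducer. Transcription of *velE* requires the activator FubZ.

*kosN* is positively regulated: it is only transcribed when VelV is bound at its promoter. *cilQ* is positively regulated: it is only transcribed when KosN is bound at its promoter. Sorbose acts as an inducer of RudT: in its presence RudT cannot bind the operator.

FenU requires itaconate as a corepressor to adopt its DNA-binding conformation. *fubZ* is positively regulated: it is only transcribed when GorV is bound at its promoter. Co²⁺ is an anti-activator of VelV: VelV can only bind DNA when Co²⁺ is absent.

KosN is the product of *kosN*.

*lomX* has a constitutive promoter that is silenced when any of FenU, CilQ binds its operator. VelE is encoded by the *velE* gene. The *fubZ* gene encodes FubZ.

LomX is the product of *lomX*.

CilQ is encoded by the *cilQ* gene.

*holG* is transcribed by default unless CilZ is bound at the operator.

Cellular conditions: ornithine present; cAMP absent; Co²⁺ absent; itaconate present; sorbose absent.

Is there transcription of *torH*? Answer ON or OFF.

Itaconate is present, so FenU is active.
Co²⁺ is absent, so VelV is active.
No repressor is bound and VelV is active, so *kosN* is transcribed.
So KosN is produced and active.
No repressor is bound and KosN is active, so *cilQ* is transcribed.
So CilQ is produced and active.
With repressor FenU bound, *lomX* is not transcribed.
So LomX is not produced.
Sorbose is absent, so RudT is active.
cAMP is absent, so GorV is inactive.
Required activator GorV is absent, so *fubZ* is not transcribed.
So FubZ is not produced.
Required activator FubZ is absent, so *velE* is not transcribed.
So VelE is not produced.
With repressor RudT bound, *torH* is not transcribed.

OFF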